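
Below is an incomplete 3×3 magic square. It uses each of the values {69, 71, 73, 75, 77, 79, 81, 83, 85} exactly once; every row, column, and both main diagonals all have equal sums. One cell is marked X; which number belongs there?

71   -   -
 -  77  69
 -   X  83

The 9 entries sum to 693, so each line sums to 693/3 = 231.
Row 2: 77 + 69 + ? = 231, so (2,1) = 85.
From column 1, 231 − (71 + 85) gives (3,1) = 75.
The remaining cell in column 3 is (1,3) = 231 − 152 = 79.
The remaining cell in row 1 is (1,2) = 231 − 150 = 81.
Row 3 needs 231; the known cells sum to 158, so (3,2) = 73.

73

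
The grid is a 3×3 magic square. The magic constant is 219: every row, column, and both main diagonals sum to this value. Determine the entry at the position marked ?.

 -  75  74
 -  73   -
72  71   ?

76

Row 1: 75 + 74 + ? = 219, so (1,1) = 70.
Row 3 needs 219; the known cells sum to 143, so (3,3) = 76.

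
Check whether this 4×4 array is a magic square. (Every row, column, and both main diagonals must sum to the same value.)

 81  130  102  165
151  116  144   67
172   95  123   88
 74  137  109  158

Row 1: 81 + 130 + 102 + 165 = 478.
Row 2: 151 + 116 + 144 + 67 = 478.
Row 3: 172 + 95 + 123 + 88 = 478.
Row 4: 74 + 137 + 109 + 158 = 478.
Column 1: 81 + 151 + 172 + 74 = 478.
Column 2: 130 + 116 + 95 + 137 = 478.
Column 3: 102 + 144 + 123 + 109 = 478.
Column 4: 165 + 67 + 88 + 158 = 478.
Main diagonal: 81 + 116 + 123 + 158 = 478.
Anti-diagonal: 165 + 144 + 95 + 74 = 478.
All lines sum to 478.

Yes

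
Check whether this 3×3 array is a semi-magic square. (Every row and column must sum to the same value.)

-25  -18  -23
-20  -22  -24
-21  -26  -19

Yes

Row 1: -25 + (-18) + (-23) = -66.
Row 2: -20 + (-22) + (-24) = -66.
Row 3: -21 + (-26) + (-19) = -66.
Column 1: -25 + (-20) + (-21) = -66.
Column 2: -18 + (-22) + (-26) = -66.
Column 3: -23 + (-24) + (-19) = -66.
All lines sum to -66.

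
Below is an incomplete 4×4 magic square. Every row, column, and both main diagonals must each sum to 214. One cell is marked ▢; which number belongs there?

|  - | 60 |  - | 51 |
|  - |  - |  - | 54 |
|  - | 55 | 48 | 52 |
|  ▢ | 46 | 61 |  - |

Row 3 must total 214; the given cells sum to 155, so (3,1) = 59.
Using column 2: 60 + 55 + 46 + ? → (2,2) = 214 − 161 = 53.
The remaining cell in column 4 is (4,4) = 214 − 157 = 57.
Main diagonal needs 214; the known cells sum to 158, so (1,1) = 56.
Row 1: 56 + 60 + 51 + ? = 214, so (1,3) = 47.
Row 4 needs 214; the known cells sum to 164, so (4,1) = 50.

50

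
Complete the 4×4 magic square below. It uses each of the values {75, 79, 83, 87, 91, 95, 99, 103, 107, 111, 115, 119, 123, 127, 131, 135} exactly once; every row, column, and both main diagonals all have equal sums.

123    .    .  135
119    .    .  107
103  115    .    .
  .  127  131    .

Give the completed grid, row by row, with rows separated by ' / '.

The 16 entries sum to 1680, so each line sums to 1680/4 = 420.
Using column 1: 123 + 119 + 103 + ? → (4,1) = 420 − 345 = 75.
Anti-diagonal needs 420; the known cells sum to 325, so (2,3) = 95.
Using row 2: 119 + 95 + 107 + ? → (2,2) = 420 − 321 = 99.
From row 4, 420 − (75 + 127 + 131) gives (4,4) = 87.
The remaining cell in column 2 is (1,2) = 420 − 341 = 79.
From column 4, 420 − (135 + 107 + 87) gives (3,4) = 91.
Main diagonal needs 420; the known cells sum to 309, so (3,3) = 111.
The remaining cell in row 1 is (1,3) = 420 − 337 = 83.

123 79 83 135 / 119 99 95 107 / 103 115 111 91 / 75 127 131 87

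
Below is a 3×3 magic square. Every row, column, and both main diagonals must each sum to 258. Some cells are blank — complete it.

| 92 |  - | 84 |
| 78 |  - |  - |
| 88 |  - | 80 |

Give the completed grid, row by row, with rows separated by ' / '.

92 82 84 / 78 86 94 / 88 90 80

Row 1: 92 + 84 + ? = 258, so (1,2) = 82.
Using row 3: 88 + 80 + ? → (3,2) = 258 − 168 = 90.
The remaining cell in column 2 is (2,2) = 258 − 172 = 86.
The remaining cell in column 3 is (2,3) = 258 − 164 = 94.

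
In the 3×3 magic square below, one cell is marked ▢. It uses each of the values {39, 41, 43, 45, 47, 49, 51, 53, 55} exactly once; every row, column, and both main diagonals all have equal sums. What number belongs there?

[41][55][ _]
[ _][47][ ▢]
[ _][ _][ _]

43

The 9 entries sum to 423, so each line sums to 423/3 = 141.
Row 1 must total 141; the given cells sum to 96, so (1,3) = 45.
Column 2 must total 141; the given cells sum to 102, so (3,2) = 39.
The remaining cell in main diagonal is (3,3) = 141 − 88 = 53.
From anti-diagonal, 141 − (45 + 47) gives (3,1) = 49.
Column 1 needs 141; the known cells sum to 90, so (2,1) = 51.
Column 3 must total 141; the given cells sum to 98, so (2,3) = 43.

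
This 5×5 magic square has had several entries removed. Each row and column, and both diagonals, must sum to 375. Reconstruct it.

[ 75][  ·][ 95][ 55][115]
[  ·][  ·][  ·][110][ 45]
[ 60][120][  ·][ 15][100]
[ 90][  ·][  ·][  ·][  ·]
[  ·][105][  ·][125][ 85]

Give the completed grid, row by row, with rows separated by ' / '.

75 35 95 55 115 / 130 65 25 110 45 / 60 120 80 15 100 / 90 50 135 70 30 / 20 105 40 125 85

Using row 1: 75 + 95 + 55 + 115 + ? → (1,2) = 375 − 340 = 35.
Row 3 needs 375; the known cells sum to 295, so (3,3) = 80.
Using column 4: 55 + 110 + 15 + 125 + ? → (4,4) = 375 − 305 = 70.
Column 5: 115 + 45 + 100 + 85 + ? = 375, so (4,5) = 30.
Main diagonal needs 375; the known cells sum to 310, so (2,2) = 65.
The remaining cell in column 2 is (4,2) = 375 − 325 = 50.
Using anti-diagonal: 115 + 110 + 80 + 50 + ? → (5,1) = 375 − 355 = 20.
Row 4: 90 + 50 + 70 + 30 + ? = 375, so (4,3) = 135.
Row 5: 20 + 105 + 125 + 85 + ? = 375, so (5,3) = 40.
Column 1 must total 375; the given cells sum to 245, so (2,1) = 130.
From column 3, 375 − (95 + 80 + 135 + 40) gives (2,3) = 25.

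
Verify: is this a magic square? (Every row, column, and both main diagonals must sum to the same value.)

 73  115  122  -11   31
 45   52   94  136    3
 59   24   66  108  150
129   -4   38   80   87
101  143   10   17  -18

No — row 3 sums to 407 but column 3 sums to 330.

Row 1: 73 + 115 + 122 + (-11) + 31 = 330.
Row 2: 45 + 52 + 94 + 136 + 3 = 330.
Row 3: 59 + 24 + 66 + 108 + 150 = 407.
Row 4: 129 + (-4) + 38 + 80 + 87 = 330.
Row 5: 101 + 143 + 10 + 17 + (-18) = 253.
Column 1: 73 + 45 + 59 + 129 + 101 = 407.
Column 2: 115 + 52 + 24 + (-4) + 143 = 330.
Column 3: 122 + 94 + 66 + 38 + 10 = 330.
Column 4: -11 + 136 + 108 + 80 + 17 = 330.
Column 5: 31 + 3 + 150 + 87 + (-18) = 253.
Main diagonal: 73 + 52 + 66 + 80 + (-18) = 253.
Anti-diagonal: 31 + 136 + 66 + (-4) + 101 = 330.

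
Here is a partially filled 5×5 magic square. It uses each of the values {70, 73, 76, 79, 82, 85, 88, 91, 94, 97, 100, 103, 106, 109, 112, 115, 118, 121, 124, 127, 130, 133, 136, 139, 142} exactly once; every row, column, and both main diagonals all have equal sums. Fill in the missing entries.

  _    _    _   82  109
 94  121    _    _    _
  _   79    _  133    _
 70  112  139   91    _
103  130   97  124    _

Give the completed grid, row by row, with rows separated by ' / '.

136 88 115 82 109 / 94 121 73 100 142 / 127 79 106 133 85 / 70 112 139 91 118 / 103 130 97 124 76

The 25 entries sum to 2650, so each line sums to 2650/5 = 530.
The remaining cell in row 4 is (4,5) = 530 − 412 = 118.
Row 5 must total 530; the given cells sum to 454, so (5,5) = 76.
The remaining cell in column 2 is (1,2) = 530 − 442 = 88.
From column 4, 530 − (82 + 133 + 91 + 124) gives (2,4) = 100.
Anti-diagonal: 109 + 100 + 112 + 103 + ? = 530, so (3,3) = 106.
The remaining cell in main diagonal is (1,1) = 530 − 394 = 136.
Row 1 must total 530; the given cells sum to 415, so (1,3) = 115.
Column 1 must total 530; the given cells sum to 403, so (3,1) = 127.
From column 3, 530 − (115 + 106 + 139 + 97) gives (2,3) = 73.
Row 2 needs 530; the known cells sum to 388, so (2,5) = 142.
Row 3: 127 + 79 + 106 + 133 + ? = 530, so (3,5) = 85.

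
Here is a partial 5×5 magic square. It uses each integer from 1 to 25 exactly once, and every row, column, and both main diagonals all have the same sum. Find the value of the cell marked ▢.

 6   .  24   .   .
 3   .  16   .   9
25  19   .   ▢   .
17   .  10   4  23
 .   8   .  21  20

7

The entries are 1 through 25, which sum to 325, so each line sums to 325/5 = 65.
Row 4 must total 65; the given cells sum to 54, so (4,2) = 11.
Column 1: 6 + 3 + 25 + 17 + ? = 65, so (5,1) = 14.
From row 5, 65 − (14 + 8 + 21 + 20) gives (5,3) = 2.
The remaining cell in column 3 is (3,3) = 65 − 52 = 13.
Main diagonal must total 65; the given cells sum to 43, so (2,2) = 22.
Row 2: 3 + 22 + 16 + 9 + ? = 65, so (2,4) = 15.
The remaining cell in column 2 is (1,2) = 65 − 60 = 5.
Anti-diagonal needs 65; the known cells sum to 53, so (1,5) = 12.
Row 1 must total 65; the given cells sum to 47, so (1,4) = 18.
Column 4: 18 + 15 + 4 + 21 + ? = 65, so (3,4) = 7.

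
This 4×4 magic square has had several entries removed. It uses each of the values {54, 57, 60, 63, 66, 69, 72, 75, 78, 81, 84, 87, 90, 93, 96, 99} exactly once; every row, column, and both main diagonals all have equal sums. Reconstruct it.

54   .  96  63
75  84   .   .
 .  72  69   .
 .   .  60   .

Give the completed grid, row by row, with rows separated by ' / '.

54 93 96 63 / 75 84 81 66 / 87 72 69 78 / 90 57 60 99

The 16 entries sum to 1224, so each line sums to 1224/4 = 306.
Row 1 needs 306; the known cells sum to 213, so (1,2) = 93.
From column 2, 306 − (93 + 84 + 72) gives (4,2) = 57.
From column 3, 306 − (96 + 69 + 60) gives (2,3) = 81.
Using main diagonal: 54 + 84 + 69 + ? → (4,4) = 306 − 207 = 99.
Using anti-diagonal: 63 + 81 + 72 + ? → (4,1) = 306 − 216 = 90.
From row 2, 306 − (75 + 84 + 81) gives (2,4) = 66.
Using column 1: 54 + 75 + 90 + ? → (3,1) = 306 − 219 = 87.
From column 4, 306 − (63 + 66 + 99) gives (3,4) = 78.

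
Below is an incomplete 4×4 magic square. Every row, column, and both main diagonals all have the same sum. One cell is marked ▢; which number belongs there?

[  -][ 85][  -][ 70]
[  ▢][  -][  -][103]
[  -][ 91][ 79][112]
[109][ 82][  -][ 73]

Column 4 is complete and sums to 358; that is the magic constant.
Row 3 must total 358; the given cells sum to 282, so (3,1) = 76.
From row 4, 358 − (109 + 82 + 73) gives (4,3) = 94.
The remaining cell in column 2 is (2,2) = 358 − 258 = 100.
Using main diagonal: 100 + 79 + 73 + ? → (1,1) = 358 − 252 = 106.
Using anti-diagonal: 70 + 91 + 109 + ? → (2,3) = 358 − 270 = 88.
Row 1 needs 358; the known cells sum to 261, so (1,3) = 97.
Row 2 needs 358; the known cells sum to 291, so (2,1) = 67.

67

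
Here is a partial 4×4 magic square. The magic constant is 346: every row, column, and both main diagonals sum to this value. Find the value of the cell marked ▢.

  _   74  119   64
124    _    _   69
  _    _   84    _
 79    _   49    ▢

114

Row 1: 74 + 119 + 64 + ? = 346, so (1,1) = 89.
Using column 1: 89 + 124 + 79 + ? → (3,1) = 346 − 292 = 54.
The remaining cell in column 3 is (2,3) = 346 − 252 = 94.
Anti-diagonal: 64 + 94 + 79 + ? = 346, so (3,2) = 109.
Row 2 needs 346; the known cells sum to 287, so (2,2) = 59.
Using row 3: 54 + 109 + 84 + ? → (3,4) = 346 − 247 = 99.
From column 2, 346 − (74 + 59 + 109) gives (4,2) = 104.
The remaining cell in column 4 is (4,4) = 346 − 232 = 114.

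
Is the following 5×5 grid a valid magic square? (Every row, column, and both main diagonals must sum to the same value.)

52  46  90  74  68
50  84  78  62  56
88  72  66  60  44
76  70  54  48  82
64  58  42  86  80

Yes

Row 1: 52 + 46 + 90 + 74 + 68 = 330.
Row 2: 50 + 84 + 78 + 62 + 56 = 330.
Row 3: 88 + 72 + 66 + 60 + 44 = 330.
Row 4: 76 + 70 + 54 + 48 + 82 = 330.
Row 5: 64 + 58 + 42 + 86 + 80 = 330.
Column 1: 52 + 50 + 88 + 76 + 64 = 330.
Column 2: 46 + 84 + 72 + 70 + 58 = 330.
Column 3: 90 + 78 + 66 + 54 + 42 = 330.
Column 4: 74 + 62 + 60 + 48 + 86 = 330.
Column 5: 68 + 56 + 44 + 82 + 80 = 330.
Main diagonal: 52 + 84 + 66 + 48 + 80 = 330.
Anti-diagonal: 68 + 62 + 66 + 70 + 64 = 330.
All lines sum to 330.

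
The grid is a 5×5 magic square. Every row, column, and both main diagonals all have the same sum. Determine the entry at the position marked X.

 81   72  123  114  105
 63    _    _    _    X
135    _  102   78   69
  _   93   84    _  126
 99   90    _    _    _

87

Row 1 is complete and sums to 495; that is the magic constant.
From row 3, 495 − (135 + 102 + 78 + 69) gives (3,2) = 111.
From column 1, 495 − (81 + 63 + 135 + 99) gives (4,1) = 117.
The remaining cell in column 2 is (2,2) = 495 − 366 = 129.
Anti-diagonal: 105 + 102 + 93 + 99 + ? = 495, so (2,4) = 96.
The remaining cell in row 4 is (4,4) = 495 − 420 = 75.
The remaining cell in column 4 is (5,4) = 495 − 363 = 132.
Using main diagonal: 81 + 129 + 102 + 75 + ? → (5,5) = 495 − 387 = 108.
Using row 5: 99 + 90 + 132 + 108 + ? → (5,3) = 495 − 429 = 66.
Column 3 needs 495; the known cells sum to 375, so (2,3) = 120.
From column 5, 495 − (105 + 69 + 126 + 108) gives (2,5) = 87.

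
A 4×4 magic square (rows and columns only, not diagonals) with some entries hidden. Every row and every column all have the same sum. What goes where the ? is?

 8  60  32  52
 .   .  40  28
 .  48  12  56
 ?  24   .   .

44

Row 1 is complete and sums to 152; that is the magic constant.
Row 3 must total 152; the given cells sum to 116, so (3,1) = 36.
From column 2, 152 − (60 + 48 + 24) gives (2,2) = 20.
Column 3: 32 + 40 + 12 + ? = 152, so (4,3) = 68.
Column 4: 52 + 28 + 56 + ? = 152, so (4,4) = 16.
Row 2 needs 152; the known cells sum to 88, so (2,1) = 64.
From row 4, 152 − (24 + 68 + 16) gives (4,1) = 44.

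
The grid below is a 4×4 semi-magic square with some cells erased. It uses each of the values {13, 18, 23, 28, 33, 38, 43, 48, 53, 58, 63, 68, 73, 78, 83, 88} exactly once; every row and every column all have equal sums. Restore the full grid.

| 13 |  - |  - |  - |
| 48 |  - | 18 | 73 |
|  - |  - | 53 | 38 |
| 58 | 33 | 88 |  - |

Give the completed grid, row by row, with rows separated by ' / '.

13 78 43 68 / 48 63 18 73 / 83 28 53 38 / 58 33 88 23

The 16 entries sum to 808, so each line sums to 808/4 = 202.
The remaining cell in row 2 is (2,2) = 202 − 139 = 63.
The remaining cell in row 4 is (4,4) = 202 − 179 = 23.
Column 1 needs 202; the known cells sum to 119, so (3,1) = 83.
Using column 3: 18 + 53 + 88 + ? → (1,3) = 202 − 159 = 43.
Column 4: 73 + 38 + 23 + ? = 202, so (1,4) = 68.
Row 1: 13 + 43 + 68 + ? = 202, so (1,2) = 78.
Row 3 must total 202; the given cells sum to 174, so (3,2) = 28.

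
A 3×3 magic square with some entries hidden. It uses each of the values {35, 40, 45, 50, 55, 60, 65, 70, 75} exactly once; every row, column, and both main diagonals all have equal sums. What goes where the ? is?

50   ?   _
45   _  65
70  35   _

75

The 9 entries sum to 495, so each line sums to 495/3 = 165.
Row 2 needs 165; the known cells sum to 110, so (2,2) = 55.
Row 3: 70 + 35 + ? = 165, so (3,3) = 60.
The remaining cell in column 2 is (1,2) = 165 − 90 = 75.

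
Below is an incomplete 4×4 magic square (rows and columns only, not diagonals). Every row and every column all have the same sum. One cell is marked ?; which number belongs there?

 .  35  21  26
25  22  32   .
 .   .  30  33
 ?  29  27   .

Column 3 is complete and sums to 110; that is the magic constant.
From row 1, 110 − (35 + 21 + 26) gives (1,1) = 28.
Row 2: 25 + 22 + 32 + ? = 110, so (2,4) = 31.
Using column 2: 35 + 22 + 29 + ? → (3,2) = 110 − 86 = 24.
Column 4: 26 + 31 + 33 + ? = 110, so (4,4) = 20.
The remaining cell in row 3 is (3,1) = 110 − 87 = 23.
The remaining cell in row 4 is (4,1) = 110 − 76 = 34.

34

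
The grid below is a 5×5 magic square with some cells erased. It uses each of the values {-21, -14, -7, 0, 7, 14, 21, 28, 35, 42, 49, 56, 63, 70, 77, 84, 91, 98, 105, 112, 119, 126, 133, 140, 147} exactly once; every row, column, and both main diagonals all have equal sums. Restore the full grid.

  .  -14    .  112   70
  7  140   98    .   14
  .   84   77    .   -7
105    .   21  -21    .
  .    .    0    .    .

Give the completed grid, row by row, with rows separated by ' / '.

The 25 entries sum to 1575, so each line sums to 1575/5 = 315.
Row 2: 7 + 140 + 98 + 14 + ? = 315, so (2,4) = 56.
Column 3 needs 315; the known cells sum to 196, so (1,3) = 119.
Row 1 needs 315; the known cells sum to 287, so (1,1) = 28.
Using main diagonal: 28 + 140 + 77 + (-21) + ? → (5,5) = 315 − 224 = 91.
Column 5 must total 315; the given cells sum to 168, so (4,5) = 147.
Row 4: 105 + 21 + (-21) + 147 + ? = 315, so (4,2) = 63.
Column 2 must total 315; the given cells sum to 273, so (5,2) = 42.
The remaining cell in anti-diagonal is (5,1) = 315 − 266 = 49.
Row 5 needs 315; the known cells sum to 182, so (5,4) = 133.
Column 1 must total 315; the given cells sum to 189, so (3,1) = 126.
Column 4 must total 315; the given cells sum to 280, so (3,4) = 35.

28 -14 119 112 70 / 7 140 98 56 14 / 126 84 77 35 -7 / 105 63 21 -21 147 / 49 42 0 133 91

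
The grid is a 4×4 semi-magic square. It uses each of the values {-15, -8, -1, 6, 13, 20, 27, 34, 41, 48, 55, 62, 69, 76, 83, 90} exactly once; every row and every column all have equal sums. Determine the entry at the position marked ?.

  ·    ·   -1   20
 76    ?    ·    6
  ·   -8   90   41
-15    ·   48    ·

55

The 16 entries sum to 600, so each line sums to 600/4 = 150.
The remaining cell in row 3 is (3,1) = 150 − 123 = 27.
The remaining cell in column 1 is (1,1) = 150 − 88 = 62.
The remaining cell in column 3 is (2,3) = 150 − 137 = 13.
From column 4, 150 − (20 + 6 + 41) gives (4,4) = 83.
Row 1 must total 150; the given cells sum to 81, so (1,2) = 69.
From row 2, 150 − (76 + 13 + 6) gives (2,2) = 55.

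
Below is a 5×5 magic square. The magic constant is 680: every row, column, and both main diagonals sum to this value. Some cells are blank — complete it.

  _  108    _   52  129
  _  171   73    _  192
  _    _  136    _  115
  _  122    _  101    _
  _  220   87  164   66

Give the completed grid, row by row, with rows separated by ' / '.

206 108 185 52 129 / 94 171 73 150 192 / 157 59 136 213 115 / 80 122 199 101 178 / 143 220 87 164 66

From row 5, 680 − (220 + 87 + 164 + 66) gives (5,1) = 143.
Column 2: 108 + 171 + 122 + 220 + ? = 680, so (3,2) = 59.
From column 5, 680 − (129 + 192 + 115 + 66) gives (4,5) = 178.
Main diagonal must total 680; the given cells sum to 474, so (1,1) = 206.
Anti-diagonal must total 680; the given cells sum to 530, so (2,4) = 150.
Row 1 needs 680; the known cells sum to 495, so (1,3) = 185.
From row 2, 680 − (171 + 73 + 150 + 192) gives (2,1) = 94.
Column 3 must total 680; the given cells sum to 481, so (4,3) = 199.
Using column 4: 52 + 150 + 101 + 164 + ? → (3,4) = 680 − 467 = 213.
Row 3 must total 680; the given cells sum to 523, so (3,1) = 157.
Row 4 must total 680; the given cells sum to 600, so (4,1) = 80.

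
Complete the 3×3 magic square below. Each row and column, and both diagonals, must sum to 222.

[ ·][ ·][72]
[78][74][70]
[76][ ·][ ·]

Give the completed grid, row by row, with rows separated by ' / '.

Column 1 must total 222; the given cells sum to 154, so (1,1) = 68.
Using column 3: 72 + 70 + ? → (3,3) = 222 − 142 = 80.
Row 1 must total 222; the given cells sum to 140, so (1,2) = 82.
From row 3, 222 − (76 + 80) gives (3,2) = 66.

68 82 72 / 78 74 70 / 76 66 80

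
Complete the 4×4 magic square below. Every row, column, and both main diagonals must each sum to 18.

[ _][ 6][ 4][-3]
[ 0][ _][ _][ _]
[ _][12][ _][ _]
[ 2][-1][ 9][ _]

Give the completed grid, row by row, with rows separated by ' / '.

From row 1, 18 − (6 + 4 + (-3)) gives (1,1) = 11.
Row 4 must total 18; the given cells sum to 10, so (4,4) = 8.
The remaining cell in column 1 is (3,1) = 18 − 13 = 5.
Column 2 must total 18; the given cells sum to 17, so (2,2) = 1.
From main diagonal, 18 − (11 + 1 + 8) gives (3,3) = -2.
Anti-diagonal: -3 + 12 + 2 + ? = 18, so (2,3) = 7.
Row 2 needs 18; the known cells sum to 8, so (2,4) = 10.
Row 3 must total 18; the given cells sum to 15, so (3,4) = 3.

11 6 4 -3 / 0 1 7 10 / 5 12 -2 3 / 2 -1 9 8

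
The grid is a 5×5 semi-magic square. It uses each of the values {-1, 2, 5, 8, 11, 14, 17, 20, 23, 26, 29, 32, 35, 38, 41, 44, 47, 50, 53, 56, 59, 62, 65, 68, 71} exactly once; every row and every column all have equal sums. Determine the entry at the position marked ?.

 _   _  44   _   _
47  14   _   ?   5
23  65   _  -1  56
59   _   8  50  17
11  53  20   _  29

38

The 25 entries sum to 875, so each line sums to 875/5 = 175.
From row 3, 175 − (23 + 65 + (-1) + 56) gives (3,3) = 32.
Row 4 must total 175; the given cells sum to 134, so (4,2) = 41.
Row 5 needs 175; the known cells sum to 113, so (5,4) = 62.
Using column 1: 47 + 23 + 59 + 11 + ? → (1,1) = 175 − 140 = 35.
Column 2 must total 175; the given cells sum to 173, so (1,2) = 2.
Column 3 needs 175; the known cells sum to 104, so (2,3) = 71.
From column 5, 175 − (5 + 56 + 17 + 29) gives (1,5) = 68.
The remaining cell in row 1 is (1,4) = 175 − 149 = 26.
Row 2 must total 175; the given cells sum to 137, so (2,4) = 38.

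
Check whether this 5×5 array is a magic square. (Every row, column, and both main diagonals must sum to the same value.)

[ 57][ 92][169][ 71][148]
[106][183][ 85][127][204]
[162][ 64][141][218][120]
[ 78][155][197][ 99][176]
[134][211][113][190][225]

Row 1: 57 + 92 + 169 + 71 + 148 = 537.
Row 2: 106 + 183 + 85 + 127 + 204 = 705.
Row 3: 162 + 64 + 141 + 218 + 120 = 705.
Row 4: 78 + 155 + 197 + 99 + 176 = 705.
Row 5: 134 + 211 + 113 + 190 + 225 = 873.
Column 1: 57 + 106 + 162 + 78 + 134 = 537.
Column 2: 92 + 183 + 64 + 155 + 211 = 705.
Column 3: 169 + 85 + 141 + 197 + 113 = 705.
Column 4: 71 + 127 + 218 + 99 + 190 = 705.
Column 5: 148 + 204 + 120 + 176 + 225 = 873.
Main diagonal: 57 + 183 + 141 + 99 + 225 = 705.
Anti-diagonal: 148 + 127 + 141 + 155 + 134 = 705.

No — column 5 sums to 873 but row 2 sums to 705.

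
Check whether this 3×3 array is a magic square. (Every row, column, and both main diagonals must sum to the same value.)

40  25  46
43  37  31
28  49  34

Yes

Row 1: 40 + 25 + 46 = 111.
Row 2: 43 + 37 + 31 = 111.
Row 3: 28 + 49 + 34 = 111.
Column 1: 40 + 43 + 28 = 111.
Column 2: 25 + 37 + 49 = 111.
Column 3: 46 + 31 + 34 = 111.
Main diagonal: 40 + 37 + 34 = 111.
Anti-diagonal: 46 + 37 + 28 = 111.
All lines sum to 111.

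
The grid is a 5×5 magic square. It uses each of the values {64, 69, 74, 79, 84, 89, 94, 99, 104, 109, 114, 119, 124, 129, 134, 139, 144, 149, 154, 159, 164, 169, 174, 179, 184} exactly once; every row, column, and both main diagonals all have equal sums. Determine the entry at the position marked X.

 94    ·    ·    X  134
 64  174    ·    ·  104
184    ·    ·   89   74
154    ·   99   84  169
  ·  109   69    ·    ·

The 25 entries sum to 3100, so each line sums to 3100/5 = 620.
Using row 4: 154 + 99 + 84 + 169 + ? → (4,2) = 620 − 506 = 114.
Column 1 needs 620; the known cells sum to 496, so (5,1) = 124.
From column 5, 620 − (134 + 104 + 74 + 169) gives (5,5) = 139.
The remaining cell in main diagonal is (3,3) = 620 − 491 = 129.
From anti-diagonal, 620 − (134 + 129 + 114 + 124) gives (2,4) = 119.
The remaining cell in row 2 is (2,3) = 620 − 461 = 159.
The remaining cell in row 3 is (3,2) = 620 − 476 = 144.
From row 5, 620 − (124 + 109 + 69 + 139) gives (5,4) = 179.
Using column 2: 174 + 144 + 114 + 109 + ? → (1,2) = 620 − 541 = 79.
Column 3: 159 + 129 + 99 + 69 + ? = 620, so (1,3) = 164.
Column 4: 119 + 89 + 84 + 179 + ? = 620, so (1,4) = 149.

149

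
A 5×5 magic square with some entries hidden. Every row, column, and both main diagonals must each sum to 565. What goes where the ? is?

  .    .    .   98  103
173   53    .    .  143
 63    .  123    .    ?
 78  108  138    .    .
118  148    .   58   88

158

Row 5 needs 565; the known cells sum to 412, so (5,3) = 153.
Column 1: 173 + 63 + 78 + 118 + ? = 565, so (1,1) = 133.
Using main diagonal: 133 + 53 + 123 + 88 + ? → (4,4) = 565 − 397 = 168.
Anti-diagonal needs 565; the known cells sum to 452, so (2,4) = 113.
The remaining cell in row 2 is (2,3) = 565 − 482 = 83.
From row 4, 565 − (78 + 108 + 138 + 168) gives (4,5) = 73.
Column 3: 83 + 123 + 138 + 153 + ? = 565, so (1,3) = 68.
Column 4 must total 565; the given cells sum to 437, so (3,4) = 128.
From column 5, 565 − (103 + 143 + 73 + 88) gives (3,5) = 158.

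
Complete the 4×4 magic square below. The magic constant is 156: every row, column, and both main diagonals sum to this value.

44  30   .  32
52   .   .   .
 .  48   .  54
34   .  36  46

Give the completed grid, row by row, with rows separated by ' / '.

44 30 50 32 / 52 38 42 24 / 26 48 28 54 / 34 40 36 46

Row 1: 44 + 30 + 32 + ? = 156, so (1,3) = 50.
Using row 4: 34 + 36 + 46 + ? → (4,2) = 156 − 116 = 40.
From column 1, 156 − (44 + 52 + 34) gives (3,1) = 26.
Column 2: 30 + 48 + 40 + ? = 156, so (2,2) = 38.
Column 4 must total 156; the given cells sum to 132, so (2,4) = 24.
From main diagonal, 156 − (44 + 38 + 46) gives (3,3) = 28.
From anti-diagonal, 156 − (32 + 48 + 34) gives (2,3) = 42.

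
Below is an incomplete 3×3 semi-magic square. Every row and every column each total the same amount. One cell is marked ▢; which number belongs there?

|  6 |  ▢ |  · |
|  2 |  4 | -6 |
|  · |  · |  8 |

-4

Row 2 is complete and sums to 0; that is the magic constant.
From column 1, 0 − (6 + 2) gives (3,1) = -8.
Column 3 must total 0; the given cells sum to 2, so (1,3) = -2.
Using row 1: 6 + (-2) + ? → (1,2) = 0 − 4 = -4.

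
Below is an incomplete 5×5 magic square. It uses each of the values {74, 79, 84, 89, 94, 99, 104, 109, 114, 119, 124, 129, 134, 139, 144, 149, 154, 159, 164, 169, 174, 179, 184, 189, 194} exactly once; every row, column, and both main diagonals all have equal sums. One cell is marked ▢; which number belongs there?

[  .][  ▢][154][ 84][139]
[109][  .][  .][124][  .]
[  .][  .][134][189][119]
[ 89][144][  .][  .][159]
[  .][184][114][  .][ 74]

The 25 entries sum to 3350, so each line sums to 3350/5 = 670.
The remaining cell in column 5 is (2,5) = 670 − 491 = 179.
Anti-diagonal: 139 + 124 + 134 + 144 + ? = 670, so (5,1) = 129.
Row 5 needs 670; the known cells sum to 501, so (5,4) = 169.
Using column 4: 84 + 124 + 189 + 169 + ? → (4,4) = 670 − 566 = 104.
Row 4 needs 670; the known cells sum to 496, so (4,3) = 174.
From column 3, 670 − (154 + 134 + 174 + 114) gives (2,3) = 94.
Row 2 must total 670; the given cells sum to 506, so (2,2) = 164.
Main diagonal: 164 + 134 + 104 + 74 + ? = 670, so (1,1) = 194.
Row 1 needs 670; the known cells sum to 571, so (1,2) = 99.

99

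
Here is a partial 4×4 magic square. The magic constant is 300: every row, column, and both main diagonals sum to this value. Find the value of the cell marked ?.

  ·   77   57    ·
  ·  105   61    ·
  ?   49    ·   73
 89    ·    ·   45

93

Column 2 must total 300; the given cells sum to 231, so (4,2) = 69.
Anti-diagonal needs 300; the known cells sum to 199, so (1,4) = 101.
Row 1: 77 + 57 + 101 + ? = 300, so (1,1) = 65.
Using row 4: 89 + 69 + 45 + ? → (4,3) = 300 − 203 = 97.
The remaining cell in column 3 is (3,3) = 300 − 215 = 85.
From column 4, 300 − (101 + 73 + 45) gives (2,4) = 81.
Row 2: 105 + 61 + 81 + ? = 300, so (2,1) = 53.
Row 3: 49 + 85 + 73 + ? = 300, so (3,1) = 93.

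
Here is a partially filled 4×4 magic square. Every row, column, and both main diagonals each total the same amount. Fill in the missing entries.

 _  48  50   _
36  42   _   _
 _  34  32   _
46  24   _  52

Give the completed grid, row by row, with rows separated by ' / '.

Column 2 is already complete: 48 + 42 + 34 + 24 = 148, so that is the magic constant.
Row 4 needs 148; the known cells sum to 122, so (4,3) = 26.
Using column 3: 50 + 32 + 26 + ? → (2,3) = 148 − 108 = 40.
Main diagonal: 42 + 32 + 52 + ? = 148, so (1,1) = 22.
Using anti-diagonal: 40 + 34 + 46 + ? → (1,4) = 148 − 120 = 28.
Using row 2: 36 + 42 + 40 + ? → (2,4) = 148 − 118 = 30.
Using column 1: 22 + 36 + 46 + ? → (3,1) = 148 − 104 = 44.
From column 4, 148 − (28 + 30 + 52) gives (3,4) = 38.

22 48 50 28 / 36 42 40 30 / 44 34 32 38 / 46 24 26 52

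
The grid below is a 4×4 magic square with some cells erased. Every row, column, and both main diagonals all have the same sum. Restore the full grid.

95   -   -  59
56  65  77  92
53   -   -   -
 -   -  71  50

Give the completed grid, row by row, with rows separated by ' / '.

95 74 62 59 / 56 65 77 92 / 53 68 80 89 / 86 83 71 50

Row 2 is already complete: 56 + 65 + 77 + 92 = 290, so that is the magic constant.
Column 1 must total 290; the given cells sum to 204, so (4,1) = 86.
Column 4 must total 290; the given cells sum to 201, so (3,4) = 89.
Using main diagonal: 95 + 65 + 50 + ? → (3,3) = 290 − 210 = 80.
Anti-diagonal: 59 + 77 + 86 + ? = 290, so (3,2) = 68.
Row 4 needs 290; the known cells sum to 207, so (4,2) = 83.
Using column 2: 65 + 68 + 83 + ? → (1,2) = 290 − 216 = 74.
Column 3: 77 + 80 + 71 + ? = 290, so (1,3) = 62.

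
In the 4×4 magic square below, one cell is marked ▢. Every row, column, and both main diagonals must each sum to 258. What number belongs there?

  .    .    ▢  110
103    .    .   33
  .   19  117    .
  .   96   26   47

75

Using row 4: 96 + 26 + 47 + ? → (4,1) = 258 − 169 = 89.
From column 4, 258 − (110 + 33 + 47) gives (3,4) = 68.
Anti-diagonal needs 258; the known cells sum to 218, so (2,3) = 40.
From row 2, 258 − (103 + 40 + 33) gives (2,2) = 82.
The remaining cell in row 3 is (3,1) = 258 − 204 = 54.
Column 1: 103 + 54 + 89 + ? = 258, so (1,1) = 12.
Using column 2: 82 + 19 + 96 + ? → (1,2) = 258 − 197 = 61.
Using column 3: 40 + 117 + 26 + ? → (1,3) = 258 − 183 = 75.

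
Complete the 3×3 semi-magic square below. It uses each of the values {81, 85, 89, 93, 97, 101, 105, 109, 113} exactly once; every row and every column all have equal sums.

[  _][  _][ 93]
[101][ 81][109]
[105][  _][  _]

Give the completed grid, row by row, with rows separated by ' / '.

85 113 93 / 101 81 109 / 105 97 89

The 9 entries sum to 873, so each line sums to 873/3 = 291.
The remaining cell in column 1 is (1,1) = 291 − 206 = 85.
Column 3 needs 291; the known cells sum to 202, so (3,3) = 89.
Row 1: 85 + 93 + ? = 291, so (1,2) = 113.
Row 3 must total 291; the given cells sum to 194, so (3,2) = 97.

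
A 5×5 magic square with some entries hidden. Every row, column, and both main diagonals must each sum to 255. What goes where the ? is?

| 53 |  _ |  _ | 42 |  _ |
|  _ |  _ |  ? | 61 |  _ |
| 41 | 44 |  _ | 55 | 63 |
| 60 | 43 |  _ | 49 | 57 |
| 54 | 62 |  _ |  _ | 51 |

Row 3 needs 255; the known cells sum to 203, so (3,3) = 52.
Row 4 needs 255; the known cells sum to 209, so (4,3) = 46.
Column 1: 53 + 41 + 60 + 54 + ? = 255, so (2,1) = 47.
The remaining cell in column 4 is (5,4) = 255 − 207 = 48.
Main diagonal needs 255; the known cells sum to 205, so (2,2) = 50.
Anti-diagonal: 61 + 52 + 43 + 54 + ? = 255, so (1,5) = 45.
Using row 5: 54 + 62 + 48 + 51 + ? → (5,3) = 255 − 215 = 40.
Column 2 must total 255; the given cells sum to 199, so (1,2) = 56.
Using column 5: 45 + 63 + 57 + 51 + ? → (2,5) = 255 − 216 = 39.
The remaining cell in row 1 is (1,3) = 255 − 196 = 59.
Row 2 needs 255; the known cells sum to 197, so (2,3) = 58.

58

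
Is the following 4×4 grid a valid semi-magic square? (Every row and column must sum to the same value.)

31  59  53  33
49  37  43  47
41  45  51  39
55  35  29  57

Row 1: 31 + 59 + 53 + 33 = 176.
Row 2: 49 + 37 + 43 + 47 = 176.
Row 3: 41 + 45 + 51 + 39 = 176.
Row 4: 55 + 35 + 29 + 57 = 176.
Column 1: 31 + 49 + 41 + 55 = 176.
Column 2: 59 + 37 + 45 + 35 = 176.
Column 3: 53 + 43 + 51 + 29 = 176.
Column 4: 33 + 47 + 39 + 57 = 176.
All lines sum to 176.

Yes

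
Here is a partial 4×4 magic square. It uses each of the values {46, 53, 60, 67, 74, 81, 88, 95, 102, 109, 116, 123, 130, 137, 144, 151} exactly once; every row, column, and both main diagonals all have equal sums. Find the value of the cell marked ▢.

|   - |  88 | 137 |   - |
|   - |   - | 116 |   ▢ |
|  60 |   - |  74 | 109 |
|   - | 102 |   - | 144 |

The 16 entries sum to 1576, so each line sums to 1576/4 = 394.
From row 3, 394 − (60 + 74 + 109) gives (3,2) = 151.
Column 2: 88 + 151 + 102 + ? = 394, so (2,2) = 53.
Using column 3: 137 + 116 + 74 + ? → (4,3) = 394 − 327 = 67.
Using main diagonal: 53 + 74 + 144 + ? → (1,1) = 394 − 271 = 123.
Using row 1: 123 + 88 + 137 + ? → (1,4) = 394 − 348 = 46.
From row 4, 394 − (102 + 67 + 144) gives (4,1) = 81.
From column 1, 394 − (123 + 60 + 81) gives (2,1) = 130.
From column 4, 394 − (46 + 109 + 144) gives (2,4) = 95.

95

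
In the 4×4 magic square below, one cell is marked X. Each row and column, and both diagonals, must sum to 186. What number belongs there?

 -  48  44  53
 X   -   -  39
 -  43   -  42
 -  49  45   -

51

Using row 1: 48 + 44 + 53 + ? → (1,1) = 186 − 145 = 41.
Column 2 needs 186; the known cells sum to 140, so (2,2) = 46.
Using column 4: 53 + 39 + 42 + ? → (4,4) = 186 − 134 = 52.
The remaining cell in main diagonal is (3,3) = 186 − 139 = 47.
Row 3 must total 186; the given cells sum to 132, so (3,1) = 54.
From row 4, 186 − (49 + 45 + 52) gives (4,1) = 40.
Column 1 needs 186; the known cells sum to 135, so (2,1) = 51.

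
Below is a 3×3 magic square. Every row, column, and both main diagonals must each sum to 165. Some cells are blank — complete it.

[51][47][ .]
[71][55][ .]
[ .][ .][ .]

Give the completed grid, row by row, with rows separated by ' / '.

51 47 67 / 71 55 39 / 43 63 59

Row 1 must total 165; the given cells sum to 98, so (1,3) = 67.
Row 2: 71 + 55 + ? = 165, so (2,3) = 39.
Using column 1: 51 + 71 + ? → (3,1) = 165 − 122 = 43.
The remaining cell in column 2 is (3,2) = 165 − 102 = 63.
Column 3: 67 + 39 + ? = 165, so (3,3) = 59.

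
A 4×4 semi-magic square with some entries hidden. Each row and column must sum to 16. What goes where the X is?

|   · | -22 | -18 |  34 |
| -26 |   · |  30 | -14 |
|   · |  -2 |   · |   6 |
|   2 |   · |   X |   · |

Using row 1: -22 + (-18) + 34 + ? → (1,1) = 16 − (-6) = 22.
Row 2 must total 16; the given cells sum to -10, so (2,2) = 26.
From column 1, 16 − (22 + (-26) + 2) gives (3,1) = 18.
Column 2: -22 + 26 + (-2) + ? = 16, so (4,2) = 14.
The remaining cell in column 4 is (4,4) = 16 − 26 = -10.
From row 3, 16 − (18 + (-2) + 6) gives (3,3) = -6.
From row 4, 16 − (2 + 14 + (-10)) gives (4,3) = 10.

10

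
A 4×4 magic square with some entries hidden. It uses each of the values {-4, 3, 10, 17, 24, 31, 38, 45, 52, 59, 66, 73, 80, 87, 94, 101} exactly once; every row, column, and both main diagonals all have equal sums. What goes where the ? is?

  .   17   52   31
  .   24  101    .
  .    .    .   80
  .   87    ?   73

The 16 entries sum to 776, so each line sums to 776/4 = 194.
Using row 1: 17 + 52 + 31 + ? → (1,1) = 194 − 100 = 94.
From column 2, 194 − (17 + 24 + 87) gives (3,2) = 66.
From column 4, 194 − (31 + 80 + 73) gives (2,4) = 10.
Using main diagonal: 94 + 24 + 73 + ? → (3,3) = 194 − 191 = 3.
Using anti-diagonal: 31 + 101 + 66 + ? → (4,1) = 194 − 198 = -4.
From row 2, 194 − (24 + 101 + 10) gives (2,1) = 59.
Row 3 needs 194; the known cells sum to 149, so (3,1) = 45.
Row 4: -4 + 87 + 73 + ? = 194, so (4,3) = 38.

38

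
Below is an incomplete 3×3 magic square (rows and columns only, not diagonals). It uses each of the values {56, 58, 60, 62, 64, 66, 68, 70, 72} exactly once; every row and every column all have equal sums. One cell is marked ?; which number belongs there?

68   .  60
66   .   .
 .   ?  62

72

The 9 entries sum to 576, so each line sums to 576/3 = 192.
From row 1, 192 − (68 + 60) gives (1,2) = 64.
Column 1 needs 192; the known cells sum to 134, so (3,1) = 58.
Using column 3: 60 + 62 + ? → (2,3) = 192 − 122 = 70.
Row 2 needs 192; the known cells sum to 136, so (2,2) = 56.
Using row 3: 58 + 62 + ? → (3,2) = 192 − 120 = 72.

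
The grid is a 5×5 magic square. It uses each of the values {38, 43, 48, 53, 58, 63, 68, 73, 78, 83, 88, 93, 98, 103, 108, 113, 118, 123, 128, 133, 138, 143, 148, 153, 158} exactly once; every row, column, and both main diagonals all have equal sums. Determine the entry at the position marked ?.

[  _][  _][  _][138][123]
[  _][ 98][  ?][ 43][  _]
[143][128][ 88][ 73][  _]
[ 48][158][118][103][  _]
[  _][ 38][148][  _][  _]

The 25 entries sum to 2450, so each line sums to 2450/5 = 490.
Row 3: 143 + 128 + 88 + 73 + ? = 490, so (3,5) = 58.
Row 4 must total 490; the given cells sum to 427, so (4,5) = 63.
From column 2, 490 − (98 + 128 + 158 + 38) gives (1,2) = 68.
Column 4: 138 + 43 + 73 + 103 + ? = 490, so (5,4) = 133.
Anti-diagonal: 123 + 43 + 88 + 158 + ? = 490, so (5,1) = 78.
Using row 5: 78 + 38 + 148 + 133 + ? → (5,5) = 490 − 397 = 93.
Column 5: 123 + 58 + 63 + 93 + ? = 490, so (2,5) = 153.
Main diagonal must total 490; the given cells sum to 382, so (1,1) = 108.
From row 1, 490 − (108 + 68 + 138 + 123) gives (1,3) = 53.
Using column 1: 108 + 143 + 48 + 78 + ? → (2,1) = 490 − 377 = 113.
The remaining cell in column 3 is (2,3) = 490 − 407 = 83.

83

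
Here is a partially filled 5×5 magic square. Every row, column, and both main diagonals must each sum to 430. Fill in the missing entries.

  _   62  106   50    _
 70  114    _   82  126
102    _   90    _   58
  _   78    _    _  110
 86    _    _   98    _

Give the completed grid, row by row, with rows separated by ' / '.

118 62 106 50 94 / 70 114 38 82 126 / 102 46 90 134 58 / 54 78 122 66 110 / 86 130 74 98 42

The remaining cell in row 2 is (2,3) = 430 − 392 = 38.
From anti-diagonal, 430 − (82 + 90 + 78 + 86) gives (1,5) = 94.
Row 1: 62 + 106 + 50 + 94 + ? = 430, so (1,1) = 118.
Column 1 needs 430; the known cells sum to 376, so (4,1) = 54.
Column 5 needs 430; the known cells sum to 388, so (5,5) = 42.
Main diagonal needs 430; the known cells sum to 364, so (4,4) = 66.
Row 4: 54 + 78 + 66 + 110 + ? = 430, so (4,3) = 122.
Column 3 must total 430; the given cells sum to 356, so (5,3) = 74.
The remaining cell in column 4 is (3,4) = 430 − 296 = 134.
Row 3 must total 430; the given cells sum to 384, so (3,2) = 46.
Using row 5: 86 + 74 + 98 + 42 + ? → (5,2) = 430 − 300 = 130.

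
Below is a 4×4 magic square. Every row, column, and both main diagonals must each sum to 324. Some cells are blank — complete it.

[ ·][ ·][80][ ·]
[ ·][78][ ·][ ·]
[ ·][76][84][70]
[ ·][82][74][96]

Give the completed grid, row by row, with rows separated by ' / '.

66 88 80 90 / 92 78 86 68 / 94 76 84 70 / 72 82 74 96

The remaining cell in row 3 is (3,1) = 324 − 230 = 94.
Row 4: 82 + 74 + 96 + ? = 324, so (4,1) = 72.
From column 2, 324 − (78 + 76 + 82) gives (1,2) = 88.
The remaining cell in column 3 is (2,3) = 324 − 238 = 86.
The remaining cell in main diagonal is (1,1) = 324 − 258 = 66.
Anti-diagonal must total 324; the given cells sum to 234, so (1,4) = 90.
The remaining cell in column 1 is (2,1) = 324 − 232 = 92.
From column 4, 324 − (90 + 70 + 96) gives (2,4) = 68.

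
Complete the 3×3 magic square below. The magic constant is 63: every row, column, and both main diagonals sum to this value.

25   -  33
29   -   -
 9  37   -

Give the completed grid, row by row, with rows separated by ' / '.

25 5 33 / 29 21 13 / 9 37 17

The remaining cell in row 1 is (1,2) = 63 − 58 = 5.
Row 3 must total 63; the given cells sum to 46, so (3,3) = 17.
Column 2 must total 63; the given cells sum to 42, so (2,2) = 21.
From column 3, 63 − (33 + 17) gives (2,3) = 13.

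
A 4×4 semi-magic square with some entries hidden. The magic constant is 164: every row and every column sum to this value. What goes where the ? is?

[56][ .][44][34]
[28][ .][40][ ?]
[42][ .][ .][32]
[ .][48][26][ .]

Row 1 needs 164; the known cells sum to 134, so (1,2) = 30.
Column 1 must total 164; the given cells sum to 126, so (4,1) = 38.
The remaining cell in column 3 is (3,3) = 164 − 110 = 54.
Row 3 needs 164; the known cells sum to 128, so (3,2) = 36.
The remaining cell in row 4 is (4,4) = 164 − 112 = 52.
From column 2, 164 − (30 + 36 + 48) gives (2,2) = 50.
Column 4: 34 + 32 + 52 + ? = 164, so (2,4) = 46.

46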